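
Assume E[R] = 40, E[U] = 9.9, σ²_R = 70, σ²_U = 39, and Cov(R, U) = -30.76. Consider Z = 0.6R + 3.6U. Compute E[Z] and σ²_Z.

E[Z] = 59.64, σ²_Z = 397.7568

E[Z] = 0.6·E[R] + 3.6·E[U] = 0.6·40 + 3.6·9.9 = 59.64.
σ²_Z = a²·σ²_R + b²·σ²_U + 2ab·Cov(R, U) with a = 0.6, b = 3.6.
= 0.6²·70 + 3.6²·39 + 2·0.6·3.6·(-30.76)
= 25.2 + 505.44 + (-132.8832) = 397.7568.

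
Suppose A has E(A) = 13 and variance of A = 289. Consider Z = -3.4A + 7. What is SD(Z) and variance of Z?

Z = -3.4A + 7 is linear with a = -3.4, b = 7.
SD(A) = √289 = 17.
SD(Z) = |a|·SD(A) = |-3.4|·17 = 57.8.
variance of Z = a²·variance of A = (-3.4)²·289 = 3340.84 (the additive constant 7 does not affect variance).

SD(Z) = 57.8, variance of Z = 3340.84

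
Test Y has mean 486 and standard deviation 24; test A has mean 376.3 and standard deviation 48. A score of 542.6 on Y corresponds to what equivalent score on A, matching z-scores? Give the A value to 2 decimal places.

A = 489.50

z = (542.6 − 486)/24 ≈ 2.3583.
A = 376.3 + z·48 = 376.3 + (542.6 − 486)·48/24 = 489.50.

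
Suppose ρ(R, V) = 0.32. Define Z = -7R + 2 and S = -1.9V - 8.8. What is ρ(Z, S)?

ρ(Z, S) = 0.32

Linear rescalings preserve correlation up to sign; here the slopes -7 and -1.9 have the same sign, so ρ(Z, S) = ρ(R, V) = 0.32.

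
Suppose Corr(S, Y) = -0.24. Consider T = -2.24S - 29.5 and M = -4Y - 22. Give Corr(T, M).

Linear rescalings preserve correlation up to sign; here the slopes -2.24 and -4 have the same sign, so Corr(T, M) = Corr(S, Y) = -0.24.

Corr(T, M) = -0.24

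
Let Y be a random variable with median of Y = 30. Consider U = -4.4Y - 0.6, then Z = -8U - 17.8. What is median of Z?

median of U = (-4.4)·30 + (-0.6) = -132.6.
median of Z = (-8)·(-132.6) + (-17.8) = 1043.

median of Z = 1043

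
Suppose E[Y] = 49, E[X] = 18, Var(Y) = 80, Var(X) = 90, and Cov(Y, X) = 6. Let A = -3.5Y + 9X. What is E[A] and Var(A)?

E[A] = (-3.5)·E[Y] + 9·E[X] = (-3.5)·49 + 9·18 = -9.5.
Var(A) = a²·Var(Y) + b²·Var(X) + 2ab·Cov(Y, X) with a = -3.5, b = 9.
= (-3.5)²·80 + 9²·90 + 2·(-3.5)·9·6
= 980 + 7290 + (-378) = 7892.

E[A] = -9.5, Var(A) = 7892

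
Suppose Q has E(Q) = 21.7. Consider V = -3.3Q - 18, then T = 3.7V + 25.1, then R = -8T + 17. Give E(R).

E(R) = 2468.656

E(V) = (-3.3)·21.7 + (-18) = -89.61.
E(T) = 3.7·(-89.61) + 25.1 = -306.457.
E(R) = (-8)·(-306.457) + 17 = 2468.656.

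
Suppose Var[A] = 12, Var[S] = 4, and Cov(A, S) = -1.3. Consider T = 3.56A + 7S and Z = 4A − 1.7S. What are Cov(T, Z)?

By bilinearity, Cov(T, Z) = ac·Var[A] + bd·Var[S] + (ad+bc)·Cov(A, S), with a=3.56, b=7, c=4, d=-1.7.
ac·Var[A] = 3.56·4·12 = 170.88
bd·Var[S] = 7·(-1.7)·4 = -47.6
(ad+bc)·Cov(A, S) = (21.948)·(-1.3) = -28.5324
Cov(T, Z) = 170.88 + (-47.6) + (-28.5324) = 94.7476.

Cov(T, Z) = 94.7476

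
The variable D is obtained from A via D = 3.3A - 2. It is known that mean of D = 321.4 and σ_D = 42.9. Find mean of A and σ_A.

mean of A = 98, σ_A = 13

From D = 3.3A - 2: mean of D = a·mean of A + b, so mean of A = (mean of D − b)/a = (321.4 − (-2))/3.3 = 98.
σ_D = |a|·σ_A, so σ_A = 42.9/|3.3| = 13.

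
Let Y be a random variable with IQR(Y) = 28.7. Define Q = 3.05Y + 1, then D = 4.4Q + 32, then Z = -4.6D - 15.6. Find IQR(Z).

IQR(Q) = |3.05|·28.7 = 87.535.
IQR(D) = |4.4|·87.535 = 385.154.
IQR(Z) = |-4.6|·385.154 = 1771.7084.

IQR(Z) = 1771.7084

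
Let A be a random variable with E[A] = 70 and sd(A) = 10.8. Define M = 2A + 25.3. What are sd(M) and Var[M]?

sd(M) = 21.6, Var[M] = 466.56

M = 2A + 25.3 is linear with a = 2, b = 25.3.
sd(M) = |a|·sd(A) = |2|·10.8 = 21.6.
Var[A] = 10.8² = 116.64.
Var[M] = a²·Var[A] = 2²·116.64 = 466.56 (the additive constant 25.3 does not affect variance).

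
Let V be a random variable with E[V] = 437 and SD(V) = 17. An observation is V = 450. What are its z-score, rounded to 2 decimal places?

z = 0.76

z = (V − E[V]) / SD(V) = (450 − 437) / 17 ≈ 0.76.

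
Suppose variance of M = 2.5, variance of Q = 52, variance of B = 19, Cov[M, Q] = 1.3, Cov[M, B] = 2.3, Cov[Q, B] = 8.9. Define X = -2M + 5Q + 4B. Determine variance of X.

variance of X = a²·variance of M + b²·variance of Q + c²·variance of B + 2ab·Cov[M, Q] + 2ac·Cov[M, B] + 2bc·Cov[Q, B], with a = -2, b = 5, c = 4.
= 10 + 1300 + 304 + (-26) + (-36.8) + 356
= 1907.2.

variance of X = 1907.2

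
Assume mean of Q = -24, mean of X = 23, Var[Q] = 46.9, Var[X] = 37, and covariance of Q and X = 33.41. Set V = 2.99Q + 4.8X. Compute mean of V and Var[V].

mean of V = 38.64, Var[V] = 2230.77133

mean of V = 2.99·mean of Q + 4.8·mean of X = 2.99·(-24) + 4.8·23 = 38.64.
Var[V] = a²·Var[Q] + b²·Var[X] + 2ab·covariance of Q and X with a = 2.99, b = 4.8.
= 2.99²·46.9 + 4.8²·37 + 2·2.99·4.8·33.41
= 419.29069 + 852.48 + 959.00064 = 2230.77133.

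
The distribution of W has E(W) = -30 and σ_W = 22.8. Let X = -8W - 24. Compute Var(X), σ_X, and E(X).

Var(X) = 33269.76, σ_X = 182.4, E(X) = 216

X = -8W - 24 is linear with a = -8, b = -24.
Var(W) = 22.8² = 519.84.
Var(X) = a²·Var(W) = (-8)²·519.84 = 33269.76 (the additive constant -24 does not affect variance).
σ_X = |a|·σ_W = |-8|·22.8 = 182.4.
E(X) = a·E(W) + b = (-8)·(-30) + (-24) = 216.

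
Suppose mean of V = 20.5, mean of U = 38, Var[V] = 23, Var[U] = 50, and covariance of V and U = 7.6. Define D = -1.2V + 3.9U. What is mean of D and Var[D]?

mean of D = (-1.2)·mean of V + 3.9·mean of U = (-1.2)·20.5 + 3.9·38 = 123.6.
Var[D] = a²·Var[V] + b²·Var[U] + 2ab·covariance of V and U with a = -1.2, b = 3.9.
= (-1.2)²·23 + 3.9²·50 + 2·(-1.2)·3.9·7.6
= 33.12 + 760.5 + (-71.136) = 722.484.

mean of D = 123.6, Var[D] = 722.484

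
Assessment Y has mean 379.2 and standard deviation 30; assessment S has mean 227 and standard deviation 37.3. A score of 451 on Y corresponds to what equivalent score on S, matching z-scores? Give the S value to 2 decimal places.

S = 316.27

z = (451 − 379.2)/30 ≈ 2.3933.
S = 227 + z·37.3 = 227 + (451 − 379.2)·37.3/30 ≈ 316.27.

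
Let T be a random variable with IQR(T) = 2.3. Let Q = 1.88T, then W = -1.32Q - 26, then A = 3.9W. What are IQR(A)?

IQR(A) = 22.259952

IQR(Q) = |1.88|·2.3 = 4.324.
IQR(W) = |-1.32|·4.324 = 5.70768.
IQR(A) = |3.9|·5.70768 = 22.259952.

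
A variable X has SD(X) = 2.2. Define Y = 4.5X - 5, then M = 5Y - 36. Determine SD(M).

SD(Y) = |4.5|·2.2 = 9.9.
SD(M) = |5|·9.9 = 49.5.

SD(M) = 49.5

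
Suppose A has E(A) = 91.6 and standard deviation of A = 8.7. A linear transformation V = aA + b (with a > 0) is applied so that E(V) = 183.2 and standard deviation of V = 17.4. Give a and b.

standard deviation of V = a·standard deviation of A (a > 0), so a = 17.4/8.7 = 2.
E(V) = a·E(A) + b, so b = 183.2 − 2·91.6 = 0.

a = 2, b = 0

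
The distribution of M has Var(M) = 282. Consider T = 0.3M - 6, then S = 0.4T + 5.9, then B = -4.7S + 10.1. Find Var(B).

Var(T) = 0.3²·282 = 25.38.
Var(S) = 0.4²·25.38 = 4.0608.
Var(B) = (-4.7)²·4.0608 = 89.703072.

Var(B) = 89.703072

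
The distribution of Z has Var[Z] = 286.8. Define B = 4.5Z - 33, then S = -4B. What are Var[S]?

Var[B] = 4.5²·286.8 = 5807.7.
Var[S] = (-4)²·5807.7 = 92923.2.

Var[S] = 92923.2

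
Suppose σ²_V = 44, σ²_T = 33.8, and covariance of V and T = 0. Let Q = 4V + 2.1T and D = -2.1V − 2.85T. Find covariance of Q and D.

By bilinearity, covariance of Q and D = ac·σ²_V + bd·σ²_T + (ad+bc)·covariance of V and T, with a=4, b=2.1, c=-2.1, d=-2.85.
ac·σ²_V = 4·(-2.1)·44 = -369.6
bd·σ²_T = 2.1·(-2.85)·33.8 = -202.293
(ad+bc)·covariance of V and T = (-15.81)·0 = 0
covariance of Q and D = -369.6 + (-202.293) + 0 = -571.893.

covariance of Q and D = -571.893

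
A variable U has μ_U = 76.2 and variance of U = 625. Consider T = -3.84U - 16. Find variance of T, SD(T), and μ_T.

variance of T = 9216, SD(T) = 96, μ_T = -308.608

T = -3.84U - 16 is linear with a = -3.84, b = -16.
variance of T = a²·variance of U = (-3.84)²·625 = 9216 (the additive constant -16 does not affect variance).
SD(U) = √625 = 25.
SD(T) = |a|·SD(U) = |-3.84|·25 = 96.
μ_T = a·μ_U + b = (-3.84)·76.2 + (-16) = -308.608.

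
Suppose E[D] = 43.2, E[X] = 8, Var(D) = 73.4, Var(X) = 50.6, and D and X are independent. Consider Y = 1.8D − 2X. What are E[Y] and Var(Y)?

E[Y] = 61.76, Var(Y) = 440.216

E[Y] = 1.8·E[D] + (-2)·E[X] = 1.8·43.2 + (-2)·8 = 61.76.
Var(Y) = a²·Var(D) + b²·Var(X) + 2ab·covariance of D and X with a = 1.8, b = -2.
Independence gives covariance of D and X = 0.
= 1.8²·73.4 + (-2)²·50.6 + 2·1.8·(-2)·0
= 237.816 + 202.4 + 0 = 440.216.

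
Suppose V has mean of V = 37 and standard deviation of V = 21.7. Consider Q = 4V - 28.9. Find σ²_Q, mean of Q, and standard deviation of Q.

σ²_Q = 7534.24, mean of Q = 119.1, standard deviation of Q = 86.8

Q = 4V - 28.9 is linear with a = 4, b = -28.9.
σ²_V = 21.7² = 470.89.
σ²_Q = a²·σ²_V = 4²·470.89 = 7534.24 (the additive constant -28.9 does not affect variance).
mean of Q = a·mean of V + b = 4·37 + (-28.9) = 119.1.
standard deviation of Q = |a|·standard deviation of V = |4|·21.7 = 86.8.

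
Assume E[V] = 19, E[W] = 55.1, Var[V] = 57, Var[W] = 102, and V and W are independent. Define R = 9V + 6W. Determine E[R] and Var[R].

E[R] = 9·E[V] + 6·E[W] = 9·19 + 6·55.1 = 501.6.
Var[R] = a²·Var[V] + b²·Var[W] + 2ab·covariance of V and W with a = 9, b = 6.
Independence gives covariance of V and W = 0.
= 9²·57 + 6²·102 + 2·9·6·0
= 4617 + 3672 + 0 = 8289.

E[R] = 501.6, Var[R] = 8289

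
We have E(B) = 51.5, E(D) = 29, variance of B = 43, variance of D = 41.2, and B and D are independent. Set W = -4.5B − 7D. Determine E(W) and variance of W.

E(W) = (-4.5)·E(B) + (-7)·E(D) = (-4.5)·51.5 + (-7)·29 = -434.75.
variance of W = a²·variance of B + b²·variance of D + 2ab·Cov[B, D] with a = -4.5, b = -7.
Independence gives Cov[B, D] = 0.
= (-4.5)²·43 + (-7)²·41.2 + 2·(-4.5)·(-7)·0
= 870.75 + 2018.8 + 0 = 2889.55.

E(W) = -434.75, variance of W = 2889.55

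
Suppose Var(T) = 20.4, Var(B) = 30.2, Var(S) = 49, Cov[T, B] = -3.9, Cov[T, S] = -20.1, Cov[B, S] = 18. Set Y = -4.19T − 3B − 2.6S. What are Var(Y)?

Var(Y) = a²·Var(T) + b²·Var(B) + c²·Var(S) + 2ab·Cov[T, B] + 2ac·Cov[T, S] + 2bc·Cov[B, S], with a = -4.19, b = -3, c = -2.6.
= 358.14444 + 271.8 + 331.24 + (-98.046) + (-437.9388) + 280.8
= 705.99964.

Var(Y) = 705.99964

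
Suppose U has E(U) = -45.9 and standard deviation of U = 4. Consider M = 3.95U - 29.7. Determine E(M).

E(M) = -211.005

M = 3.95U - 29.7 is linear with a = 3.95, b = -29.7.
E(M) = a·E(U) + b = 3.95·(-45.9) + (-29.7) = -211.005.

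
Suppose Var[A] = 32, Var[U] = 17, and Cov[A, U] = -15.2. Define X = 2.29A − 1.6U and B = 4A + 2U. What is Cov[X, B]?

Cov[X, B] = 266.384

By bilinearity, Cov[X, B] = ac·Var[A] + bd·Var[U] + (ad+bc)·Cov[A, U], with a=2.29, b=-1.6, c=4, d=2.
ac·Var[A] = 2.29·4·32 = 293.12
bd·Var[U] = (-1.6)·2·17 = -54.4
(ad+bc)·Cov[A, U] = (-1.82)·(-15.2) = 27.664
Cov[X, B] = 293.12 + (-54.4) + 27.664 = 266.384.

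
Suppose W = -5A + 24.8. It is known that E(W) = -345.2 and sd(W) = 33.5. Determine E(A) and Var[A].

E(A) = 74, Var[A] = 44.89

From W = -5A + 24.8: E(W) = a·E(A) + b, so E(A) = (E(W) − b)/a = (-345.2 − 24.8)/(-5) = 74.
Var[W] = 33.5² = 1122.25.
Var[W] = a²·Var[A], so Var[A] = 1122.25/(-5)² = 44.89.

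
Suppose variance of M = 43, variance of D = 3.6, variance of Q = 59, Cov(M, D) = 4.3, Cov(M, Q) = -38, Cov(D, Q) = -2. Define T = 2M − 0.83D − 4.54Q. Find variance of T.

variance of T = a²·variance of M + b²·variance of D + c²·variance of Q + 2ab·Cov(M, D) + 2ac·Cov(M, Q) + 2bc·Cov(D, Q), with a = 2, b = -0.83, c = -4.54.
= 172 + 2.48004 + 1216.0844 + (-14.276) + 690.08 + (-15.0728)
= 2051.29564.

variance of T = 2051.29564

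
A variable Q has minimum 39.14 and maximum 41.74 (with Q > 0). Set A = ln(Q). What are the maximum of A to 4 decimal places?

max(A) = 3.7315

ln(Q) is increasing on this domain, so max(A) comes from max(Q) = 41.74: max(A) = ln(41.74) ≈ 3.7315.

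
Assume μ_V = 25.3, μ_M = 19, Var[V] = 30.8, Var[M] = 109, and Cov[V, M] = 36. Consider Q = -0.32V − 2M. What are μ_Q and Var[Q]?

μ_Q = -46.096, Var[Q] = 485.23392

μ_Q = (-0.32)·μ_V + (-2)·μ_M = (-0.32)·25.3 + (-2)·19 = -46.096.
Var[Q] = a²·Var[V] + b²·Var[M] + 2ab·Cov[V, M] with a = -0.32, b = -2.
= (-0.32)²·30.8 + (-2)²·109 + 2·(-0.32)·(-2)·36
= 3.15392 + 436 + 46.08 = 485.23392.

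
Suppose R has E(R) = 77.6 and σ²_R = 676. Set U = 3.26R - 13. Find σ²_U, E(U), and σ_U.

σ²_U = 7184.2576, E(U) = 239.976, σ_U = 84.76

U = 3.26R - 13 is linear with a = 3.26, b = -13.
σ²_U = a²·σ²_R = 3.26²·676 = 7184.2576 (the additive constant -13 does not affect variance).
E(U) = a·E(R) + b = 3.26·77.6 + (-13) = 239.976.
σ_R = √676 = 26.
σ_U = |a|·σ_R = |3.26|·26 = 84.76.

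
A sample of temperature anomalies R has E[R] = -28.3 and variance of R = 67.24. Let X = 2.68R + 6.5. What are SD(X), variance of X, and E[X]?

X = 2.68R + 6.5 is linear with a = 2.68, b = 6.5.
SD(R) = √67.24 = 8.2.
SD(X) = |a|·SD(R) = |2.68|·8.2 = 21.976.
variance of X = a²·variance of R = 2.68²·67.24 = 482.944576 (the additive constant 6.5 does not affect variance).
E[X] = a·E[R] + b = 2.68·(-28.3) + 6.5 = -69.344.

SD(X) = 21.976, variance of X = 482.944576, E[X] = -69.344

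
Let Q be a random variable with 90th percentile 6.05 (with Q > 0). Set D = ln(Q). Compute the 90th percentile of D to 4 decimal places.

90th percentile of D = 1.8001

ln(Q) is increasing, so P_{90}(D) = g(P_{90}(Q)) ≈ 1.8001.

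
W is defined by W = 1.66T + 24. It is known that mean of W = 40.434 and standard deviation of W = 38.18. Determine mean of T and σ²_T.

mean of T = 9.9, σ²_T = 529

From W = 1.66T + 24: mean of W = a·mean of T + b, so mean of T = (mean of W − b)/a = (40.434 − 24)/1.66 = 9.9.
σ²_W = 38.18² = 1457.7124.
σ²_W = a²·σ²_T, so σ²_T = 1457.7124/1.66² = 529.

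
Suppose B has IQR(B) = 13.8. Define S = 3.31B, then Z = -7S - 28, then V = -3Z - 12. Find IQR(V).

IQR(V) = 959.238

IQR(S) = |3.31|·13.8 = 45.678.
IQR(Z) = |-7|·45.678 = 319.746.
IQR(V) = |-3|·319.746 = 959.238.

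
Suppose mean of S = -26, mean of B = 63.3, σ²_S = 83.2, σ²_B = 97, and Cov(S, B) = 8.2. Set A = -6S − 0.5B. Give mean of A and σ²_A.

mean of A = 124.35, σ²_A = 3068.65

mean of A = (-6)·mean of S + (-0.5)·mean of B = (-6)·(-26) + (-0.5)·63.3 = 124.35.
σ²_A = a²·σ²_S + b²·σ²_B + 2ab·Cov(S, B) with a = -6, b = -0.5.
= (-6)²·83.2 + (-0.5)²·97 + 2·(-6)·(-0.5)·8.2
= 2995.2 + 24.25 + 49.2 = 3068.65.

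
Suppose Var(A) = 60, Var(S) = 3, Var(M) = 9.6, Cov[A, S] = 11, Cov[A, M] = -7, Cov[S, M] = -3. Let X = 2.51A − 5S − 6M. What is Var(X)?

Var(X) = 553.346

Var(X) = a²·Var(A) + b²·Var(S) + c²·Var(M) + 2ab·Cov[A, S] + 2ac·Cov[A, M] + 2bc·Cov[S, M], with a = 2.51, b = -5, c = -6.
= 378.006 + 75 + 345.6 + (-276.1) + 210.84 + (-180)
= 553.346.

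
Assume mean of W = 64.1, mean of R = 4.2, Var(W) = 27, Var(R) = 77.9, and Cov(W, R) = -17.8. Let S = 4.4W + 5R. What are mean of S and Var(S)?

mean of S = 4.4·mean of W + 5·mean of R = 4.4·64.1 + 5·4.2 = 303.04.
Var(S) = a²·Var(W) + b²·Var(R) + 2ab·Cov(W, R) with a = 4.4, b = 5.
= 4.4²·27 + 5²·77.9 + 2·4.4·5·(-17.8)
= 522.72 + 1947.5 + (-783.2) = 1687.02.

mean of S = 303.04, Var(S) = 1687.02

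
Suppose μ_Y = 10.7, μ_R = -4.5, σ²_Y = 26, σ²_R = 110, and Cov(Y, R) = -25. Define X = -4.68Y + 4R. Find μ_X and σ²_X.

μ_X = -68.076, σ²_X = 3265.4624

μ_X = (-4.68)·μ_Y + 4·μ_R = (-4.68)·10.7 + 4·(-4.5) = -68.076.
σ²_X = a²·σ²_Y + b²·σ²_R + 2ab·Cov(Y, R) with a = -4.68, b = 4.
= (-4.68)²·26 + 4²·110 + 2·(-4.68)·4·(-25)
= 569.4624 + 1760 + 936 = 3265.4624.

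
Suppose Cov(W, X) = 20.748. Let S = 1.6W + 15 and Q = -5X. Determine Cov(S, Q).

Cov(S, Q) = a·c·Cov(W, X) = 1.6·(-5)·20.748 = -165.984. Additive constants drop out.

Cov(S, Q) = -165.984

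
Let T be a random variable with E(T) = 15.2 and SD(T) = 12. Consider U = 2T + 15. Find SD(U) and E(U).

U = 2T + 15 is linear with a = 2, b = 15.
SD(U) = |a|·SD(T) = |2|·12 = 24.
E(U) = a·E(T) + b = 2·15.2 + 15 = 45.4.

SD(U) = 24, E(U) = 45.4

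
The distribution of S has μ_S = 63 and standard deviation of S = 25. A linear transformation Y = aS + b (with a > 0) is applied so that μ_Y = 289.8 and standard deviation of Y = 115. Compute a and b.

standard deviation of Y = a·standard deviation of S (a > 0), so a = 115/25 = 4.6.
μ_Y = a·μ_S + b, so b = 289.8 − 4.6·63 = 0.

a = 4.6, b = 0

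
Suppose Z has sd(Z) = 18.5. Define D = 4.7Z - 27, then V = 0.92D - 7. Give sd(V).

sd(D) = |4.7|·18.5 = 86.95.
sd(V) = |0.92|·86.95 = 79.994.

sd(V) = 79.994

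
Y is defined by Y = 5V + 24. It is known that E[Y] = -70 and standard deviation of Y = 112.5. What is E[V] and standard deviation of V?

E[V] = -18.8, standard deviation of V = 22.5

From Y = 5V + 24: E[Y] = a·E[V] + b, so E[V] = (E[Y] − b)/a = (-70 − 24)/5 = -18.8.
standard deviation of Y = |a|·standard deviation of V, so standard deviation of V = 112.5/|5| = 22.5.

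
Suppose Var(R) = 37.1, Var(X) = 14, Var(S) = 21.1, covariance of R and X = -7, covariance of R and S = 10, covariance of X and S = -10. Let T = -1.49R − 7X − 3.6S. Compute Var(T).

Var(T) = 499.08171

Var(T) = a²·Var(R) + b²·Var(X) + c²·Var(S) + 2ab·covariance of R and X + 2ac·covariance of R and S + 2bc·covariance of X and S, with a = -1.49, b = -7, c = -3.6.
= 82.36571 + 686 + 273.456 + (-146.02) + 107.28 + (-504)
= 499.08171.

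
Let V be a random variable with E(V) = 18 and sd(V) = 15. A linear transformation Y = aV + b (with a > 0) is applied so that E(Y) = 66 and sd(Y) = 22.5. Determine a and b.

a = 1.5, b = 39

sd(Y) = a·sd(V) (a > 0), so a = 22.5/15 = 1.5.
E(Y) = a·E(V) + b, so b = 66 − 1.5·18 = 39.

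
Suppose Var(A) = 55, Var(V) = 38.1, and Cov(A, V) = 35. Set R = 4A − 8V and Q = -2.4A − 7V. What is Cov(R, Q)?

Cov(R, Q) = 1297.6

By bilinearity, Cov(R, Q) = ac·Var(A) + bd·Var(V) + (ad+bc)·Cov(A, V), with a=4, b=-8, c=-2.4, d=-7.
ac·Var(A) = 4·(-2.4)·55 = -528
bd·Var(V) = (-8)·(-7)·38.1 = 2133.6
(ad+bc)·Cov(A, V) = (-8.8)·35 = -308
Cov(R, Q) = -528 + 2133.6 + (-308) = 1297.6.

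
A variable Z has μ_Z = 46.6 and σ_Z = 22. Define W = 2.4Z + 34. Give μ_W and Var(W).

μ_W = 145.84, Var(W) = 2787.84

W = 2.4Z + 34 is linear with a = 2.4, b = 34.
μ_W = a·μ_Z + b = 2.4·46.6 + 34 = 145.84.
Var(Z) = 22² = 484.
Var(W) = a²·Var(Z) = 2.4²·484 = 2787.84 (the additive constant 34 does not affect variance).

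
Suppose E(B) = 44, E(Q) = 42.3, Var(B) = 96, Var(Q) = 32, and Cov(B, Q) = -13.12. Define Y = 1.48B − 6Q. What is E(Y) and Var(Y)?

E(Y) = 1.48·E(B) + (-6)·E(Q) = 1.48·44 + (-6)·42.3 = -188.68.
Var(Y) = a²·Var(B) + b²·Var(Q) + 2ab·Cov(B, Q) with a = 1.48, b = -6.
= 1.48²·96 + (-6)²·32 + 2·1.48·(-6)·(-13.12)
= 210.2784 + 1152 + 233.0112 = 1595.2896.

E(Y) = -188.68, Var(Y) = 1595.2896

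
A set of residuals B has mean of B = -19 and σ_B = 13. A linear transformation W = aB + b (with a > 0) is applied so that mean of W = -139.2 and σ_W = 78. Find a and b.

σ_W = a·σ_B (a > 0), so a = 78/13 = 6.
mean of W = a·mean of B + b, so b = -139.2 − 6·(-19) = -25.2.

a = 6, b = -25.2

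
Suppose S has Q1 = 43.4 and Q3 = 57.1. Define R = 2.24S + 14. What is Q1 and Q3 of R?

Q1(R) = 111.216, Q3(R) = 141.904

a = 2.24 > 0: Q1(R) = a·Q1(S)+b = 111.216, Q3(R) = a·Q3(S)+b = 141.904.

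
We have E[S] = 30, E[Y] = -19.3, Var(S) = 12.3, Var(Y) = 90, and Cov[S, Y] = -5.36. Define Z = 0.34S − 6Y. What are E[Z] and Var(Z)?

E[Z] = 126, Var(Z) = 3263.29068

E[Z] = 0.34·E[S] + (-6)·E[Y] = 0.34·30 + (-6)·(-19.3) = 126.
Var(Z) = a²·Var(S) + b²·Var(Y) + 2ab·Cov[S, Y] with a = 0.34, b = -6.
= 0.34²·12.3 + (-6)²·90 + 2·0.34·(-6)·(-5.36)
= 1.42188 + 3240 + 21.8688 = 3263.29068.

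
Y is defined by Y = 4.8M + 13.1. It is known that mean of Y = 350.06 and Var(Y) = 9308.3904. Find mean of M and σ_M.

mean of M = 70.2, σ_M = 20.1

From Y = 4.8M + 13.1: mean of Y = a·mean of M + b, so mean of M = (mean of Y − b)/a = (350.06 − 13.1)/4.8 = 70.2.
σ_Y = √9308.3904 = 96.48.
σ_Y = |a|·σ_M, so σ_M = 96.48/|4.8| = 20.1.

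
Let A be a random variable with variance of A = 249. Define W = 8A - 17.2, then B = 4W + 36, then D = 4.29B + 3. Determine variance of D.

variance of D = 4692603.8016

variance of W = 8²·249 = 15936.
variance of B = 4²·15936 = 254976.
variance of D = 4.29²·254976 = 4692603.8016.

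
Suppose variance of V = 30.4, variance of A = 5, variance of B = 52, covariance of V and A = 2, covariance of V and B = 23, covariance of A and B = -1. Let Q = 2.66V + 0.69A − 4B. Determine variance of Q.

variance of Q = 572.90034

variance of Q = a²·variance of V + b²·variance of A + c²·variance of B + 2ab·covariance of V and A + 2ac·covariance of V and B + 2bc·covariance of A and B, with a = 2.66, b = 0.69, c = -4.
= 215.09824 + 2.3805 + 832 + 7.3416 + (-489.44) + 5.52
= 572.90034.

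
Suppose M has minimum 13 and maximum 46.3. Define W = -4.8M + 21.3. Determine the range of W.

Range of M = 46.3 − 13 = 33.3.
Range(W) = |a|·Range(M) = |-4.8|·33.3 = 159.84.

Range(W) = 159.84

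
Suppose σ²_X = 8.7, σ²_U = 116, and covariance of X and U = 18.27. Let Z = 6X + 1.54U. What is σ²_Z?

σ²_Z = 925.9352

σ²_Z = a²·σ²_X + b²·σ²_U + 2ab·covariance of X and U with a = 6, b = 1.54.
= 6²·8.7 + 1.54²·116 + 2·6·1.54·18.27
= 313.2 + 275.1056 + 337.6296 = 925.9352.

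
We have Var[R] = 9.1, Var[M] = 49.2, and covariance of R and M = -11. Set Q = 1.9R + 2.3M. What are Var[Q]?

Var[Q] = 196.979

Var[Q] = a²·Var[R] + b²·Var[M] + 2ab·covariance of R and M with a = 1.9, b = 2.3.
= 1.9²·9.1 + 2.3²·49.2 + 2·1.9·2.3·(-11)
= 32.851 + 260.268 + (-96.14) = 196.979.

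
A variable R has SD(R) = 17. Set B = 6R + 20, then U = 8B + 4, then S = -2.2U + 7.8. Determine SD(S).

SD(B) = |6|·17 = 102.
SD(U) = |8|·102 = 816.
SD(S) = |-2.2|·816 = 1795.2.

SD(S) = 1795.2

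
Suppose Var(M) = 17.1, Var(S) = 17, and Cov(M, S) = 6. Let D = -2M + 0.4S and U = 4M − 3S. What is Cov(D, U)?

Cov(D, U) = -111.6

By bilinearity, Cov(D, U) = ac·Var(M) + bd·Var(S) + (ad+bc)·Cov(M, S), with a=-2, b=0.4, c=4, d=-3.
ac·Var(M) = (-2)·4·17.1 = -136.8
bd·Var(S) = 0.4·(-3)·17 = -20.4
(ad+bc)·Cov(M, S) = (7.6)·6 = 45.6
Cov(D, U) = -136.8 + (-20.4) + 45.6 = -111.6.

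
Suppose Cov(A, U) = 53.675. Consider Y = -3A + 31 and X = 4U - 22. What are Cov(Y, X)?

Cov(Y, X) = -644.1

Cov(Y, X) = a·c·Cov(A, U) = (-3)·4·53.675 = -644.1. Additive constants drop out.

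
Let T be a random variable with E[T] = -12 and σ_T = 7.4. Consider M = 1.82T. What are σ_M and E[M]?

σ_M = 13.468, E[M] = -21.84

M = 1.82T is linear with a = 1.82, b = 0.
σ_M = |a|·σ_T = |1.82|·7.4 = 13.468.
E[M] = a·E[T] + b = 1.82·(-12) = -21.84.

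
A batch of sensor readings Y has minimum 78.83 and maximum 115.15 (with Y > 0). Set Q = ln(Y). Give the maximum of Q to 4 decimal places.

max(Q) = 4.7462

ln(Y) is increasing on this domain, so max(Q) comes from max(Y) = 115.15: max(Q) = ln(115.15) ≈ 4.7462.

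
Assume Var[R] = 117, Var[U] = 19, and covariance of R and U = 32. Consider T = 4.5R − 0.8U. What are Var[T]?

Var[T] = 2151.01

Var[T] = a²·Var[R] + b²·Var[U] + 2ab·covariance of R and U with a = 4.5, b = -0.8.
= 4.5²·117 + (-0.8)²·19 + 2·4.5·(-0.8)·32
= 2369.25 + 12.16 + (-230.4) = 2151.01.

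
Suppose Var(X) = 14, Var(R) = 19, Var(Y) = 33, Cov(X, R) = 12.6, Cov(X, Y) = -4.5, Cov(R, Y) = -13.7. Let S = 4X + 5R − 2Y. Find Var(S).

Var(S) = 1681

Var(S) = a²·Var(X) + b²·Var(R) + c²·Var(Y) + 2ab·Cov(X, R) + 2ac·Cov(X, Y) + 2bc·Cov(R, Y), with a = 4, b = 5, c = -2.
= 224 + 475 + 132 + 504 + 72 + 274
= 1681.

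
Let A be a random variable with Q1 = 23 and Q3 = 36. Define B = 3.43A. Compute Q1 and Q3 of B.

Q1(B) = 78.89, Q3(B) = 123.48

a = 3.43 > 0: Q1(B) = a·Q1(A)+b = 78.89, Q3(B) = a·Q3(A)+b = 123.48.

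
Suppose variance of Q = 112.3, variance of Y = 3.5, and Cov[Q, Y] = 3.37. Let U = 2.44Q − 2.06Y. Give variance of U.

variance of U = a²·variance of Q + b²·variance of Y + 2ab·Cov[Q, Y] with a = 2.44, b = -2.06.
= 2.44²·112.3 + (-2.06)²·3.5 + 2·2.44·(-2.06)·3.37
= 668.58928 + 14.8526 + (-33.877936) = 649.563944.

variance of U = 649.563944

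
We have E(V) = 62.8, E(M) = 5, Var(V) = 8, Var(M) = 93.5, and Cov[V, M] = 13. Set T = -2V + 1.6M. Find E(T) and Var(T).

E(T) = (-2)·E(V) + 1.6·E(M) = (-2)·62.8 + 1.6·5 = -117.6.
Var(T) = a²·Var(V) + b²·Var(M) + 2ab·Cov[V, M] with a = -2, b = 1.6.
= (-2)²·8 + 1.6²·93.5 + 2·(-2)·1.6·13
= 32 + 239.36 + (-83.2) = 188.16.

E(T) = -117.6, Var(T) = 188.16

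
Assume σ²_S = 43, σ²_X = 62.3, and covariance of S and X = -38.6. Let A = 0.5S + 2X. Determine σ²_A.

σ²_A = a²·σ²_S + b²·σ²_X + 2ab·covariance of S and X with a = 0.5, b = 2.
= 0.5²·43 + 2²·62.3 + 2·0.5·2·(-38.6)
= 10.75 + 249.2 + (-77.2) = 182.75.

σ²_A = 182.75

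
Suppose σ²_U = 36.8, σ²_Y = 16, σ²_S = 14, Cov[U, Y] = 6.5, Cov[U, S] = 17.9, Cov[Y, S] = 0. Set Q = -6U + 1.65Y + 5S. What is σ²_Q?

σ²_Q = 515.66

σ²_Q = a²·σ²_U + b²·σ²_Y + c²·σ²_S + 2ab·Cov[U, Y] + 2ac·Cov[U, S] + 2bc·Cov[Y, S], with a = -6, b = 1.65, c = 5.
= 1324.8 + 43.56 + 350 + (-128.7) + (-1074) + 0
= 515.66.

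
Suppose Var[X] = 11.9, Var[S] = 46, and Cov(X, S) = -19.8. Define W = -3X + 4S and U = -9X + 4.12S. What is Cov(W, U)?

By bilinearity, Cov(W, U) = ac·Var[X] + bd·Var[S] + (ad+bc)·Cov(X, S), with a=-3, b=4, c=-9, d=4.12.
ac·Var[X] = (-3)·(-9)·11.9 = 321.3
bd·Var[S] = 4·4.12·46 = 758.08
(ad+bc)·Cov(X, S) = (-48.36)·(-19.8) = 957.528
Cov(W, U) = 321.3 + 758.08 + 957.528 = 2036.908.

Cov(W, U) = 2036.908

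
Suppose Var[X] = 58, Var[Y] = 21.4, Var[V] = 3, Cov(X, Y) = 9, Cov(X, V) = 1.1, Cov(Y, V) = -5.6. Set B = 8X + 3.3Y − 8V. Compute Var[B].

Var[B] = a²·Var[X] + b²·Var[Y] + c²·Var[V] + 2ab·Cov(X, Y) + 2ac·Cov(X, V) + 2bc·Cov(Y, V), with a = 8, b = 3.3, c = -8.
= 3712 + 233.046 + 192 + 475.2 + (-140.8) + 295.68
= 4767.126.

Var[B] = 4767.126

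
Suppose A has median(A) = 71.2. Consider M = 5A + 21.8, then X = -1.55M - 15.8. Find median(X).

median(X) = -601.39

median(M) = 5·71.2 + 21.8 = 377.8.
median(X) = (-1.55)·377.8 + (-15.8) = -601.39.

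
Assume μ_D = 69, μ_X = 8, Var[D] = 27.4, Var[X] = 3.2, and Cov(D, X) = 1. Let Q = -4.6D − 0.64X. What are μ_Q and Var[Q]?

μ_Q = -322.52, Var[Q] = 586.98272

μ_Q = (-4.6)·μ_D + (-0.64)·μ_X = (-4.6)·69 + (-0.64)·8 = -322.52.
Var[Q] = a²·Var[D] + b²·Var[X] + 2ab·Cov(D, X) with a = -4.6, b = -0.64.
= (-4.6)²·27.4 + (-0.64)²·3.2 + 2·(-4.6)·(-0.64)·1
= 579.784 + 1.31072 + 5.888 = 586.98272.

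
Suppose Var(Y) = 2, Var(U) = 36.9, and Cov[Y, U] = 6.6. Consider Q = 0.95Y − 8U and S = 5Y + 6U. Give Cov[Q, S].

Cov[Q, S] = -1988.08

By bilinearity, Cov[Q, S] = ac·Var(Y) + bd·Var(U) + (ad+bc)·Cov[Y, U], with a=0.95, b=-8, c=5, d=6.
ac·Var(Y) = 0.95·5·2 = 9.5
bd·Var(U) = (-8)·6·36.9 = -1771.2
(ad+bc)·Cov[Y, U] = (-34.3)·6.6 = -226.38
Cov[Q, S] = 9.5 + (-1771.2) + (-226.38) = -1988.08.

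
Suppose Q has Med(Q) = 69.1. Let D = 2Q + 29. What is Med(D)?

A linear map preserves order up to sign, so Med(D) = a·Med(Q) + b = 2·69.1 + 29 = 167.2.

Med(D) = 167.2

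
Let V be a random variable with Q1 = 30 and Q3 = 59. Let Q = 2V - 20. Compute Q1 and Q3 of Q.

a = 2 > 0: Q1(Q) = a·Q1(V)+b = 40, Q3(Q) = a·Q3(V)+b = 98.

Q1(Q) = 40, Q3(Q) = 98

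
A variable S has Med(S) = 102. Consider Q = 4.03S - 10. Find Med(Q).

Med(Q) = 401.06

A linear map preserves order up to sign, so Med(Q) = a·Med(S) + b = 4.03·102 + (-10) = 401.06.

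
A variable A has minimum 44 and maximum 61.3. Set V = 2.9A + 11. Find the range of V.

Range(V) = 50.17

Range of A = 61.3 − 44 = 17.3.
Range(V) = |a|·Range(A) = |2.9|·17.3 = 50.17.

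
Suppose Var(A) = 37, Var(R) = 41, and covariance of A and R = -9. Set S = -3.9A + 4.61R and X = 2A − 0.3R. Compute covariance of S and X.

By bilinearity, covariance of S and X = ac·Var(A) + bd·Var(R) + (ad+bc)·covariance of A and R, with a=-3.9, b=4.61, c=2, d=-0.3.
ac·Var(A) = (-3.9)·2·37 = -288.6
bd·Var(R) = 4.61·(-0.3)·41 = -56.703
(ad+bc)·covariance of A and R = (10.39)·(-9) = -93.51
covariance of S and X = -288.6 + (-56.703) + (-93.51) = -438.813.

covariance of S and X = -438.813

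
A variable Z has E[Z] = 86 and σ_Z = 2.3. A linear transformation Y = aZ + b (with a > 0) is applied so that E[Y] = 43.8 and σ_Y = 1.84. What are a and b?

a = 0.8, b = -25

σ_Y = a·σ_Z (a > 0), so a = 1.84/2.3 = 0.8.
E[Y] = a·E[Z] + b, so b = 43.8 − 0.8·86 = -25.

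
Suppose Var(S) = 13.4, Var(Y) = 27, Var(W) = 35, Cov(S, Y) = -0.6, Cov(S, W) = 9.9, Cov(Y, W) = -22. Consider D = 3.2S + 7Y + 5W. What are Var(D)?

Var(D) = 1085.136

Var(D) = a²·Var(S) + b²·Var(Y) + c²·Var(W) + 2ab·Cov(S, Y) + 2ac·Cov(S, W) + 2bc·Cov(Y, W), with a = 3.2, b = 7, c = 5.
= 137.216 + 1323 + 875 + (-26.88) + 316.8 + (-1540)
= 1085.136.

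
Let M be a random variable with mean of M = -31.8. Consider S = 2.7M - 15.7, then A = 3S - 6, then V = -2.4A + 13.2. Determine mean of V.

mean of S = 2.7·(-31.8) + (-15.7) = -101.56.
mean of A = 3·(-101.56) + (-6) = -310.68.
mean of V = (-2.4)·(-310.68) + 13.2 = 758.832.

mean of V = 758.832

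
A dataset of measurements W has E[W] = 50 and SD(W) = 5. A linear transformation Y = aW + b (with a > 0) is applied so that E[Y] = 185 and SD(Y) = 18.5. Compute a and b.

a = 3.7, b = 0

SD(Y) = a·SD(W) (a > 0), so a = 18.5/5 = 3.7.
E[Y] = a·E[W] + b, so b = 185 − 3.7·50 = 0.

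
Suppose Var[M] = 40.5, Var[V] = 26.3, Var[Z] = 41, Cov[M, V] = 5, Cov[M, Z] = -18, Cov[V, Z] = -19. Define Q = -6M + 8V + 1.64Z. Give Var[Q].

Var[Q] = 2627.1536

Var[Q] = a²·Var[M] + b²·Var[V] + c²·Var[Z] + 2ab·Cov[M, V] + 2ac·Cov[M, Z] + 2bc·Cov[V, Z], with a = -6, b = 8, c = 1.64.
= 1458 + 1683.2 + 110.2736 + (-480) + 354.24 + (-498.56)
= 2627.1536.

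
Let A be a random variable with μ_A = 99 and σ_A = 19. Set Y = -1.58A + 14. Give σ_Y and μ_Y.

Y = -1.58A + 14 is linear with a = -1.58, b = 14.
σ_Y = |a|·σ_A = |-1.58|·19 = 30.02.
μ_Y = a·μ_A + b = (-1.58)·99 + 14 = -142.42.

σ_Y = 30.02, μ_Y = -142.42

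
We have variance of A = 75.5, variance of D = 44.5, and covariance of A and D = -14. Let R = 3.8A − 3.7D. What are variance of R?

variance of R = 2093.105

variance of R = a²·variance of A + b²·variance of D + 2ab·covariance of A and D with a = 3.8, b = -3.7.
= 3.8²·75.5 + (-3.7)²·44.5 + 2·3.8·(-3.7)·(-14)
= 1090.22 + 609.205 + 393.68 = 2093.105.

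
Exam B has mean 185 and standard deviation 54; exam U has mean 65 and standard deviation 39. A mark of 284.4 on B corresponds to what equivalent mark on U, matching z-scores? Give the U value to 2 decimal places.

z = (284.4 − 185)/54 ≈ 1.8407.
U = 65 + z·39 = 65 + (284.4 − 185)·39/54 ≈ 136.79.

U = 136.79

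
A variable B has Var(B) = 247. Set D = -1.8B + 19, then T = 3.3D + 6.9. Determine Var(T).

Var(T) = 8715.0492

Var(D) = (-1.8)²·247 = 800.28.
Var(T) = 3.3²·800.28 = 8715.0492.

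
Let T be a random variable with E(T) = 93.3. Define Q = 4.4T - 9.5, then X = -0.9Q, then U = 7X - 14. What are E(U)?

E(Q) = 4.4·93.3 + (-9.5) = 401.02.
E(X) = (-0.9)·401.02 = -360.918.
E(U) = 7·(-360.918) + (-14) = -2540.426.

E(U) = -2540.426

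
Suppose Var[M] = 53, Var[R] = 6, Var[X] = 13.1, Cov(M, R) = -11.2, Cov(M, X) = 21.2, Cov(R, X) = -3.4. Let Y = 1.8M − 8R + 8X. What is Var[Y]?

Var[Y] = a²·Var[M] + b²·Var[R] + c²·Var[X] + 2ab·Cov(M, R) + 2ac·Cov(M, X) + 2bc·Cov(R, X), with a = 1.8, b = -8, c = 8.
= 171.72 + 384 + 838.4 + 322.56 + 610.56 + 435.2
= 2762.44.

Var[Y] = 2762.44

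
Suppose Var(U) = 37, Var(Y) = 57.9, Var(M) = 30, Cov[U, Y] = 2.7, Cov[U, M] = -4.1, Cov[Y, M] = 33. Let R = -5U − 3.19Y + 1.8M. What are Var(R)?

Var(R) = 1392.35419

Var(R) = a²·Var(U) + b²·Var(Y) + c²·Var(M) + 2ab·Cov[U, Y] + 2ac·Cov[U, M] + 2bc·Cov[Y, M], with a = -5, b = -3.19, c = 1.8.
= 925 + 589.19619 + 97.2 + 86.13 + 73.8 + (-378.972)
= 1392.35419.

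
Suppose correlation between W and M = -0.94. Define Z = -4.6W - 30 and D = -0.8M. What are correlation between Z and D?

Linear rescalings preserve correlation up to sign; here the slopes -4.6 and -0.8 have the same sign, so correlation between Z and D = correlation between W and M = -0.94.

correlation between Z and D = -0.94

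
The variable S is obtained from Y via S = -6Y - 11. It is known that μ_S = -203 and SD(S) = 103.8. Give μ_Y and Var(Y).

μ_Y = 32, Var(Y) = 299.29

From S = -6Y - 11: μ_S = a·μ_Y + b, so μ_Y = (μ_S − b)/a = (-203 − (-11))/(-6) = 32.
Var(S) = 103.8² = 10774.44.
Var(S) = a²·Var(Y), so Var(Y) = 10774.44/(-6)² = 299.29.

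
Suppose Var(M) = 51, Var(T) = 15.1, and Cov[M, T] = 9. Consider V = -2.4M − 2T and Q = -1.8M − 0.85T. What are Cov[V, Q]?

By bilinearity, Cov[V, Q] = ac·Var(M) + bd·Var(T) + (ad+bc)·Cov[M, T], with a=-2.4, b=-2, c=-1.8, d=-0.85.
ac·Var(M) = (-2.4)·(-1.8)·51 = 220.32
bd·Var(T) = (-2)·(-0.85)·15.1 = 25.67
(ad+bc)·Cov[M, T] = (5.64)·9 = 50.76
Cov[V, Q] = 220.32 + 25.67 + 50.76 = 296.75.

Cov[V, Q] = 296.75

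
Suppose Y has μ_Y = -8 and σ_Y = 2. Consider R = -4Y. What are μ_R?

R = -4Y is linear with a = -4, b = 0.
μ_R = a·μ_Y + b = (-4)·(-8) = 32.

μ_R = 32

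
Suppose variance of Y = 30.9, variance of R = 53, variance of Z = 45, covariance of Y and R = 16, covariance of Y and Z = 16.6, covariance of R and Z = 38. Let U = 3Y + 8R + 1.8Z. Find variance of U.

variance of U = 5857.58

variance of U = a²·variance of Y + b²·variance of R + c²·variance of Z + 2ab·covariance of Y and R + 2ac·covariance of Y and Z + 2bc·covariance of R and Z, with a = 3, b = 8, c = 1.8.
= 278.1 + 3392 + 145.8 + 768 + 179.28 + 1094.4
= 5857.58.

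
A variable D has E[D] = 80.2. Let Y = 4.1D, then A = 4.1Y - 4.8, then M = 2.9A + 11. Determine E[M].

E[M] = 3906.7498

E[Y] = 4.1·80.2 = 328.82.
E[A] = 4.1·328.82 + (-4.8) = 1343.362.
E[M] = 2.9·1343.362 + 11 = 3906.7498.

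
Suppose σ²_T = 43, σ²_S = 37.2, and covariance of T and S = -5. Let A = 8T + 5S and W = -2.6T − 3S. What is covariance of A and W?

covariance of A and W = -1267.4

By bilinearity, covariance of A and W = ac·σ²_T + bd·σ²_S + (ad+bc)·covariance of T and S, with a=8, b=5, c=-2.6, d=-3.
ac·σ²_T = 8·(-2.6)·43 = -894.4
bd·σ²_S = 5·(-3)·37.2 = -558
(ad+bc)·covariance of T and S = (-37)·(-5) = 185
covariance of A and W = -894.4 + (-558) + 185 = -1267.4.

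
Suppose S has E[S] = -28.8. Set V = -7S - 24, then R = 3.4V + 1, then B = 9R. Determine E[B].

E[B] = 5443.56

E[V] = (-7)·(-28.8) + (-24) = 177.6.
E[R] = 3.4·177.6 + 1 = 604.84.
E[B] = 9·604.84 = 5443.56.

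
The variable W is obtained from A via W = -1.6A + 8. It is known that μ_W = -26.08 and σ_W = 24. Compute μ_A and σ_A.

μ_A = 21.3, σ_A = 15

From W = -1.6A + 8: μ_W = a·μ_A + b, so μ_A = (μ_W − b)/a = (-26.08 − 8)/(-1.6) = 21.3.
σ_W = |a|·σ_A, so σ_A = 24/|-1.6| = 15.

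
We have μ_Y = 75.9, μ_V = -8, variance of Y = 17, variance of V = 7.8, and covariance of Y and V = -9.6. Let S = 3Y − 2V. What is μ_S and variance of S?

μ_S = 3·μ_Y + (-2)·μ_V = 3·75.9 + (-2)·(-8) = 243.7.
variance of S = a²·variance of Y + b²·variance of V + 2ab·covariance of Y and V with a = 3, b = -2.
= 3²·17 + (-2)²·7.8 + 2·3·(-2)·(-9.6)
= 153 + 31.2 + 115.2 = 299.4.

μ_S = 243.7, variance of S = 299.4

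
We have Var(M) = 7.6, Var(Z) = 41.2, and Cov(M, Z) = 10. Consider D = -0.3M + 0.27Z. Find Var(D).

Var(D) = 2.06748

Var(D) = a²·Var(M) + b²·Var(Z) + 2ab·Cov(M, Z) with a = -0.3, b = 0.27.
= (-0.3)²·7.6 + 0.27²·41.2 + 2·(-0.3)·0.27·10
= 0.684 + 3.00348 + (-1.62) = 2.06748.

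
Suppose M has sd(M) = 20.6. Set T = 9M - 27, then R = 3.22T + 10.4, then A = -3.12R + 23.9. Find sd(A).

sd(A) = 1862.60256

sd(T) = |9|·20.6 = 185.4.
sd(R) = |3.22|·185.4 = 596.988.
sd(A) = |-3.12|·596.988 = 1862.60256.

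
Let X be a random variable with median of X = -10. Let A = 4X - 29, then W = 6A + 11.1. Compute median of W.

median of A = 4·(-10) + (-29) = -69.
median of W = 6·(-69) + 11.1 = -402.9.

median of W = -402.9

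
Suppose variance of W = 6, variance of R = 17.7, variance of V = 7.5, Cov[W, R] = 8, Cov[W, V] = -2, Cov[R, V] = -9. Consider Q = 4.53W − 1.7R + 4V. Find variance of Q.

variance of Q = 220.9824

variance of Q = a²·variance of W + b²·variance of R + c²·variance of V + 2ab·Cov[W, R] + 2ac·Cov[W, V] + 2bc·Cov[R, V], with a = 4.53, b = -1.7, c = 4.
= 123.1254 + 51.153 + 120 + (-123.216) + (-72.48) + 122.4
= 220.9824.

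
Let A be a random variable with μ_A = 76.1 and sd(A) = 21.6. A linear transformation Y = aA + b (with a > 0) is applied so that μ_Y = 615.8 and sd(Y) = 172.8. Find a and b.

a = 8, b = 7

sd(Y) = a·sd(A) (a > 0), so a = 172.8/21.6 = 8.
μ_Y = a·μ_A + b, so b = 615.8 − 8·76.1 = 7.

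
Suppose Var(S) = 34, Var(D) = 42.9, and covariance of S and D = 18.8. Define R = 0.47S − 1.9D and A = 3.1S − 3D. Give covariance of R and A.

covariance of R and A = 156.828

By bilinearity, covariance of R and A = ac·Var(S) + bd·Var(D) + (ad+bc)·covariance of S and D, with a=0.47, b=-1.9, c=3.1, d=-3.
ac·Var(S) = 0.47·3.1·34 = 49.538
bd·Var(D) = (-1.9)·(-3)·42.9 = 244.53
(ad+bc)·covariance of S and D = (-7.3)·18.8 = -137.24
covariance of R and A = 49.538 + 244.53 + (-137.24) = 156.828.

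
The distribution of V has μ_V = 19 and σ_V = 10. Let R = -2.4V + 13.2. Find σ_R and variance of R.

σ_R = 24, variance of R = 576

R = -2.4V + 13.2 is linear with a = -2.4, b = 13.2.
σ_R = |a|·σ_V = |-2.4|·10 = 24.
variance of V = 10² = 100.
variance of R = a²·variance of V = (-2.4)²·100 = 576 (the additive constant 13.2 does not affect variance).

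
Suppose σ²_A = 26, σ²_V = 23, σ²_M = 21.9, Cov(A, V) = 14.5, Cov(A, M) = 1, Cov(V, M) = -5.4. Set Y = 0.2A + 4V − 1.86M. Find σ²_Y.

σ²_Y = 547.61324

σ²_Y = a²·σ²_A + b²·σ²_V + c²·σ²_M + 2ab·Cov(A, V) + 2ac·Cov(A, M) + 2bc·Cov(V, M), with a = 0.2, b = 4, c = -1.86.
= 1.04 + 368 + 75.76524 + 23.2 + (-0.744) + 80.352
= 547.61324.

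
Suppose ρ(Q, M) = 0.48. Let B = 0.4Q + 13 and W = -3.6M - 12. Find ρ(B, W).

ρ(B, W) = -0.48

Linear rescalings preserve |correlation|; the slopes 0.4 and -3.6 have opposite signs, so the correlation flips sign: ρ(B, W) = −ρ(Q, M) = -0.48.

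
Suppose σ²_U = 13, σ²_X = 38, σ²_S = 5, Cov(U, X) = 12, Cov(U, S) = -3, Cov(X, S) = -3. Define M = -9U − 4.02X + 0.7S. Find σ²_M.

σ²_M = a²·σ²_U + b²·σ²_X + c²·σ²_S + 2ab·Cov(U, X) + 2ac·Cov(U, S) + 2bc·Cov(X, S), with a = -9, b = -4.02, c = 0.7.
= 1053 + 614.0952 + 2.45 + 868.32 + 37.8 + 16.884
= 2592.5492.

σ²_M = 2592.5492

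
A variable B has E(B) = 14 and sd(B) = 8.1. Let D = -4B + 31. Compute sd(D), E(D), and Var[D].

sd(D) = 32.4, E(D) = -25, Var[D] = 1049.76

D = -4B + 31 is linear with a = -4, b = 31.
sd(D) = |a|·sd(B) = |-4|·8.1 = 32.4.
E(D) = a·E(B) + b = (-4)·14 + 31 = -25.
Var[B] = 8.1² = 65.61.
Var[D] = a²·Var[B] = (-4)²·65.61 = 1049.76 (the additive constant 31 does not affect variance).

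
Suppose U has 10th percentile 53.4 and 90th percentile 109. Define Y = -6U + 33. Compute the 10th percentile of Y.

Since a = -6 < 0 the transformation is decreasing, reversing order: the 10th percentile of Y corresponds to the 90th percentile of U.
So P_{10}(Y) = a·P_{90}(U) + b = (-6)·109 + 33 = -621.

10th percentile of Y = -621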